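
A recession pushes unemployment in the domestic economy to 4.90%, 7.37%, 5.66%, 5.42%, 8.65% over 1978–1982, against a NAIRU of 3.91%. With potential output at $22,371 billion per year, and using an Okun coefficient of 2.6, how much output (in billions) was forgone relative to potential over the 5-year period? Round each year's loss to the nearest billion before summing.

$7,241 billion

Year 1978: gap = -2.6 × (4.9 - 3.91) = -2.574%, loss ≈ 22371 × 2.574/100 ≈ 576.
Year 1979: gap = -2.6 × (7.37 - 3.91) = -8.996%, loss ≈ 22371 × 8.996/100 ≈ 2012.
Year 1980: gap = -2.6 × (5.66 - 3.91) = -4.55%, loss ≈ 22371 × 4.55/100 ≈ 1018.
Year 1981: gap = -2.6 × (5.42 - 3.91) = -3.926%, loss ≈ 22371 × 3.926/100 ≈ 878.
Year 1982: gap = -2.6 × (8.65 - 3.91) = -12.324%, loss ≈ 22371 × 12.324/100 ≈ 2757.
Total lost output = 576 + 2012 + 1018 + 878 + 2757 = 7241 billion.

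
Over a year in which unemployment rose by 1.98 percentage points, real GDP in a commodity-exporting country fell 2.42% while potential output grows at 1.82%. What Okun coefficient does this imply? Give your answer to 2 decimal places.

β ≈ 2.14

Growth form: g_Y = g_Y* - β × Δu, so β = (g_Y* - g_Y)/Δu.
β = (1.82 + 2.42)/1.98 = 4.24/1.98 = 2.14.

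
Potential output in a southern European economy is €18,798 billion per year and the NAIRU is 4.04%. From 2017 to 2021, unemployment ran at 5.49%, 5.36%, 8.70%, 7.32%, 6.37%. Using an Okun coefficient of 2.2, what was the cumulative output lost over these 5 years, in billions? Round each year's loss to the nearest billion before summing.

Year 2017: gap = -2.2 × (5.49 - 4.04) = -3.19%, loss ≈ 18798 × 3.19/100 ≈ 600.
Year 2018: gap = -2.2 × (5.36 - 4.04) = -2.904%, loss ≈ 18798 × 2.904/100 ≈ 546.
Year 2019: gap = -2.2 × (8.7 - 4.04) = -10.252%, loss ≈ 18798 × 10.252/100 ≈ 1927.
Year 2020: gap = -2.2 × (7.32 - 4.04) = -7.216%, loss ≈ 18798 × 7.216/100 ≈ 1356.
Year 2021: gap = -2.2 × (6.37 - 4.04) = -5.126%, loss ≈ 18798 × 5.126/100 ≈ 964.
Total lost output = 600 + 546 + 1927 + 1356 + 964 = 5393 billion.

€5,393 billion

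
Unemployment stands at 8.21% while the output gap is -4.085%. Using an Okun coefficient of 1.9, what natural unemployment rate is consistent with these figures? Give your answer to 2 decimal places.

From Okun's law, u - u* = -(output gap)/β = -(-4.085)/1.9 = 2.15 points.
So u* = 8.21 - 2.15 = 6.06%.

6.06%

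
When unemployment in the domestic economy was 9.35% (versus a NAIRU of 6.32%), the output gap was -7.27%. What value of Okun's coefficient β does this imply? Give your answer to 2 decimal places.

β ≈ 2.40

Okun's law: output gap = -β × (u - u*).
-7.27 = -β × (9.35 - 6.32) = -β × 3.03, so β = 7.27/3.03 = 2.40.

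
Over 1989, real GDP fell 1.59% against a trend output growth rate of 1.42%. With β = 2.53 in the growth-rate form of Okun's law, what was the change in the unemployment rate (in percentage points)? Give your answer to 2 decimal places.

1.19 percentage points

Growth-rate Okun's law: g_Y = g_Y* - β × Δu, so Δu = (g_Y* - g_Y)/β.
Δu = (1.42 + 1.59)/2.53 = 3.01/2.53 = 1.19 percentage points.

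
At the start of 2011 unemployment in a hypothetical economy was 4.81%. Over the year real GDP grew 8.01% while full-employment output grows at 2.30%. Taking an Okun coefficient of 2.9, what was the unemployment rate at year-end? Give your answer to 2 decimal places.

Growth-rate Okun's law: g_Y = g_Y* - β × Δu, so Δu = (g_Y* - g_Y)/β.
Δu = (2.3 - 8.01)/2.9 = -5.71/2.9 = -1.97 percentage points.
Year-end unemployment = 4.81 - 1.97 = 2.84%.

2.84%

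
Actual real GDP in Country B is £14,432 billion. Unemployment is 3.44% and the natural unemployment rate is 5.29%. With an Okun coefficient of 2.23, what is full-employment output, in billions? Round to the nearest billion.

Unemployment gap = 3.44 - 5.29 = -1.85 points, so output gap = -2.23 × (-1.85) = 4.1255%.
Since Y = Y* × (1 + gap/100), Y* = 14432/1.041255 ≈ 13860 billion.

£13,860 billion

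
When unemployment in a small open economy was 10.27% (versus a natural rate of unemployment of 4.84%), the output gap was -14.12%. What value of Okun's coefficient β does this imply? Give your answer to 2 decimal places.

Okun's law: output gap = -β × (u - u*).
-14.12 = -β × (10.27 - 4.84) = -β × 5.43, so β = 14.12/5.43 = 2.60.

β ≈ 2.60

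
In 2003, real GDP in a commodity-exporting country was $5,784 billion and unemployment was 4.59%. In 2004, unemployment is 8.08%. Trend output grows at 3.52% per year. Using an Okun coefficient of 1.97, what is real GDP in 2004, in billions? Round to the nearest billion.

$5,590 billion

Δu = 8.08 - 4.59 = 3.49 points.
Okun's law (growth form): g_Y = g_Y* - β × Δu = 3.52 - 1.97 × (3.49) = 3.52 - 6.8753 = -3.3553%.
Real GDP in the next year = 5784 × (1 - 3.3553/100) = 5784 × 0.966447 ≈ 5590 billion.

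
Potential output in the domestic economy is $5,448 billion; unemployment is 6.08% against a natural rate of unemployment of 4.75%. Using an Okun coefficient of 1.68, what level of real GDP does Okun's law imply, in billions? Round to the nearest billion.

Unemployment gap = 6.08 - 4.75 = 1.33 points, so the output gap is -1.68 × 1.33 = -2.2344%.
Actual GDP = 5448 × (1 - 2.2344/100) = 5448 × 0.977656 ≈ 5326 billion.

$5,326 billion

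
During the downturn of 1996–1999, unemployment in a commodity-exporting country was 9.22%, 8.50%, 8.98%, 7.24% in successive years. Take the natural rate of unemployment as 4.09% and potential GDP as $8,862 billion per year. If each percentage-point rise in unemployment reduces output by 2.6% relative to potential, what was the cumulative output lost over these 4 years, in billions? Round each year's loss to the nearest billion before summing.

$4,051 billion

Year 1996: gap = -2.6 × (9.22 - 4.09) = -13.338%, loss ≈ 8862 × 13.338/100 ≈ 1182.
Year 1997: gap = -2.6 × (8.5 - 4.09) = -11.466%, loss ≈ 8862 × 11.466/100 ≈ 1016.
Year 1998: gap = -2.6 × (8.98 - 4.09) = -12.714%, loss ≈ 8862 × 12.714/100 ≈ 1127.
Year 1999: gap = -2.6 × (7.24 - 4.09) = -8.19%, loss ≈ 8862 × 8.19/100 ≈ 726.
Total lost output = 1182 + 1016 + 1127 + 726 = 4051 billion.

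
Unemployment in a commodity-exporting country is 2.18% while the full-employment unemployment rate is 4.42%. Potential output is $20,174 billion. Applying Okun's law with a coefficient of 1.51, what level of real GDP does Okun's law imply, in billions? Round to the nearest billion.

$20,856 billion

Unemployment gap = 2.18 - 4.42 = -2.24 points, so the output gap is -1.51 × (-2.24) = 3.3824%.
Actual GDP = 20174 × (1 + 3.3824/100) = 20174 × 1.033824 ≈ 20856 billion.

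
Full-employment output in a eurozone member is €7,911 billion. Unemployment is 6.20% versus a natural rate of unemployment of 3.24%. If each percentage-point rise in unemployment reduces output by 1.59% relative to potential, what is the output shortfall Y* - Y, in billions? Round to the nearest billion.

€372 billion

Output gap = -1.59 × (6.2 - 3.24) = -1.59 × 2.96 = -4.7064%.
Actual GDP ≈ 7911 × 0.952936 ≈ 7539 billion, so the shortfall is 7911 - 7539 = 372 billion.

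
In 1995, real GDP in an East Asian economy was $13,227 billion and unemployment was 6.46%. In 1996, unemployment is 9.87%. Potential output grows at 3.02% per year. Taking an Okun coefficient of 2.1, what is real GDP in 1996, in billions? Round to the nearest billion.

Δu = 9.87 - 6.46 = 3.41 points.
Okun's law (growth form): g_Y = g_Y* - β × Δu = 3.02 - 2.1 × (3.41) = 3.02 - 7.161 = -4.141%.
Real GDP in the next year = 13227 × (1 - 4.141/100) = 13227 × 0.95859 ≈ 12679 billion.

$12,679 billion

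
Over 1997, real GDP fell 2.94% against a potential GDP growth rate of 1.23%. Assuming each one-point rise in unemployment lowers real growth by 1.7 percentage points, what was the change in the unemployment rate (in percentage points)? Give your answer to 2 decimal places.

2.45 percentage points

Growth-rate Okun's law: g_Y = g_Y* - β × Δu, so Δu = (g_Y* - g_Y)/β.
Δu = (1.23 + 2.94)/1.7 = 4.17/1.7 = 2.45 percentage points.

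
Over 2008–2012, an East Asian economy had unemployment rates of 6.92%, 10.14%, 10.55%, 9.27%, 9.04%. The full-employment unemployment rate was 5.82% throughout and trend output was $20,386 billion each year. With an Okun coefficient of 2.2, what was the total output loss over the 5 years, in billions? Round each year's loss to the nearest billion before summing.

Year 2008: gap = -2.2 × (6.92 - 5.82) = -2.42%, loss ≈ 20386 × 2.42/100 ≈ 493.
Year 2009: gap = -2.2 × (10.14 - 5.82) = -9.504%, loss ≈ 20386 × 9.504/100 ≈ 1937.
Year 2010: gap = -2.2 × (10.55 - 5.82) = -10.406%, loss ≈ 20386 × 10.406/100 ≈ 2121.
Year 2011: gap = -2.2 × (9.27 - 5.82) = -7.59%, loss ≈ 20386 × 7.59/100 ≈ 1547.
Year 2012: gap = -2.2 × (9.04 - 5.82) = -7.084%, loss ≈ 20386 × 7.084/100 ≈ 1444.
Total lost output = 493 + 1937 + 2121 + 1547 + 1444 = 7542 billion.

$7,542 billion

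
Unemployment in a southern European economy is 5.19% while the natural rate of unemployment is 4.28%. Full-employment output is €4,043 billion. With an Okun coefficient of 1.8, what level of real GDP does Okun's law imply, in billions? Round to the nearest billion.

Unemployment gap = 5.19 - 4.28 = 0.91 points, so the output gap is -1.8 × 0.91 = -1.638%.
Actual GDP = 4043 × (1 - 1.638/100) = 4043 × 0.98362 ≈ 3977 billion.

€3,977 billion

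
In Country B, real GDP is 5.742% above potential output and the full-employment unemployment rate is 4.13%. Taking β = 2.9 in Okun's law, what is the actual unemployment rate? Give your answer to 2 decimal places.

2.15%

From Okun's law, u - u* = -(output gap)/β = -(5.742)/2.9 = -1.98 points.
So u = 4.13 - 1.98 = 2.15%.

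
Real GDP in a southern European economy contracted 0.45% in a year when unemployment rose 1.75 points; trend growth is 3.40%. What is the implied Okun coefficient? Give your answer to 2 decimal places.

Growth form: g_Y = g_Y* - β × Δu, so β = (g_Y* - g_Y)/Δu.
β = (3.4 + 0.45)/1.75 = 3.85/1.75 = 2.20.

β ≈ 2.20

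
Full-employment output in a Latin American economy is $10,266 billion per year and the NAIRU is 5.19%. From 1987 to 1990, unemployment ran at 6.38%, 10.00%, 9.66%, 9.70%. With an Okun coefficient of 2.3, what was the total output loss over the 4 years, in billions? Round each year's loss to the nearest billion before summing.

$3,537 billion

Year 1987: gap = -2.3 × (6.38 - 5.19) = -2.737%, loss ≈ 10266 × 2.737/100 ≈ 281.
Year 1988: gap = -2.3 × (10 - 5.19) = -11.063%, loss ≈ 10266 × 11.063/100 ≈ 1136.
Year 1989: gap = -2.3 × (9.66 - 5.19) = -10.281%, loss ≈ 10266 × 10.281/100 ≈ 1055.
Year 1990: gap = -2.3 × (9.7 - 5.19) = -10.373%, loss ≈ 10266 × 10.373/100 ≈ 1065.
Total lost output = 281 + 1136 + 1055 + 1065 = 3537 billion.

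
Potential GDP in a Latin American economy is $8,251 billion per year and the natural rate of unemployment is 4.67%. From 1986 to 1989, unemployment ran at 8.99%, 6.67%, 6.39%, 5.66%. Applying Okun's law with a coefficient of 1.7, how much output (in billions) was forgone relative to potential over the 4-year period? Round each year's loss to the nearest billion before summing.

Year 1986: gap = -1.7 × (8.99 - 4.67) = -7.344%, loss ≈ 8251 × 7.344/100 ≈ 606.
Year 1987: gap = -1.7 × (6.67 - 4.67) = -3.4%, loss ≈ 8251 × 3.4/100 ≈ 281.
Year 1988: gap = -1.7 × (6.39 - 4.67) = -2.924%, loss ≈ 8251 × 2.924/100 ≈ 241.
Year 1989: gap = -1.7 × (5.66 - 4.67) = -1.683%, loss ≈ 8251 × 1.683/100 ≈ 139.
Total lost output = 606 + 281 + 241 + 139 = 1267 billion.

$1,267 billion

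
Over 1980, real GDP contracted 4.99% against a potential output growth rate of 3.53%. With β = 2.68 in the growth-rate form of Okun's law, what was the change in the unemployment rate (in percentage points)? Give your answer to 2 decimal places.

Growth-rate Okun's law: g_Y = g_Y* - β × Δu, so Δu = (g_Y* - g_Y)/β.
Δu = (3.53 + 4.99)/2.68 = 8.52/2.68 = 3.18 percentage points.

3.18 percentage points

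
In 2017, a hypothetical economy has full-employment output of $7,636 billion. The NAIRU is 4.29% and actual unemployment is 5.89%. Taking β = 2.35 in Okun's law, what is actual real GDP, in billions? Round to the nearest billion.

$7,349 billion

Unemployment gap = 5.89 - 4.29 = 1.6 points, so the output gap is -2.35 × 1.6 = -3.76%.
Actual GDP = 7636 × (1 - 3.76/100) = 7636 × 0.9624 ≈ 7349 billion.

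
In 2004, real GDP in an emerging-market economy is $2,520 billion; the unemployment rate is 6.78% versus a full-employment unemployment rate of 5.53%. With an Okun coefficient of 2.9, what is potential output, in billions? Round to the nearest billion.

$2,615 billion

Unemployment gap = 6.78 - 5.53 = 1.25 points, so output gap = -2.9 × 1.25 = -3.625%.
Since Y = Y* × (1 + gap/100), Y* = 2520/0.96375 ≈ 2615 billion.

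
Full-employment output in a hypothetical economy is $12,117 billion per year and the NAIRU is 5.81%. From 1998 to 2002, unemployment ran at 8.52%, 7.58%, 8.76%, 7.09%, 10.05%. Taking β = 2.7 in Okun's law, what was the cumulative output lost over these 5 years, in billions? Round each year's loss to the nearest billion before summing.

Year 1998: gap = -2.7 × (8.52 - 5.81) = -7.317%, loss ≈ 12117 × 7.317/100 ≈ 887.
Year 1999: gap = -2.7 × (7.58 - 5.81) = -4.779%, loss ≈ 12117 × 4.779/100 ≈ 579.
Year 2000: gap = -2.7 × (8.76 - 5.81) = -7.965%, loss ≈ 12117 × 7.965/100 ≈ 965.
Year 2001: gap = -2.7 × (7.09 - 5.81) = -3.456%, loss ≈ 12117 × 3.456/100 ≈ 419.
Year 2002: gap = -2.7 × (10.05 - 5.81) = -11.448%, loss ≈ 12117 × 11.448/100 ≈ 1387.
Total lost output = 887 + 579 + 965 + 419 + 1387 = 4237 billion.

$4,237 billion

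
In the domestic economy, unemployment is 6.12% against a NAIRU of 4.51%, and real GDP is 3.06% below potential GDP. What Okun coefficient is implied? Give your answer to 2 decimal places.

β ≈ 1.90

Okun's law: output gap = -β × (u - u*).
-3.06 = -β × (6.12 - 4.51) = -β × 1.61, so β = 3.06/1.61 = 1.90.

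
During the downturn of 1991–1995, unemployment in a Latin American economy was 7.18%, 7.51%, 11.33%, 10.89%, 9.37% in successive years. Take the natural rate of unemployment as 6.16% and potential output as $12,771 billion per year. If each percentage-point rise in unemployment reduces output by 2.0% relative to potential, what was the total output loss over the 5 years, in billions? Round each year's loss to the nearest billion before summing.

Year 1991: gap = -2.0 × (7.18 - 6.16) = -2.04%, loss ≈ 12771 × 2.04/100 ≈ 261.
Year 1992: gap = -2.0 × (7.51 - 6.16) = -2.7%, loss ≈ 12771 × 2.7/100 ≈ 345.
Year 1993: gap = -2.0 × (11.33 - 6.16) = -10.34%, loss ≈ 12771 × 10.34/100 ≈ 1321.
Year 1994: gap = -2.0 × (10.89 - 6.16) = -9.46%, loss ≈ 12771 × 9.46/100 ≈ 1208.
Year 1995: gap = -2.0 × (9.37 - 6.16) = -6.42%, loss ≈ 12771 × 6.42/100 ≈ 820.
Total lost output = 261 + 345 + 1321 + 1208 + 820 = 3955 billion.

$3,955 billion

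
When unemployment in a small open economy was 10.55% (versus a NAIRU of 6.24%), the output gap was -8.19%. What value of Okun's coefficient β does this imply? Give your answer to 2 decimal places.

Okun's law: output gap = -β × (u - u*).
-8.19 = -β × (10.55 - 6.24) = -β × 4.31, so β = 8.19/4.31 = 1.90.

β ≈ 1.90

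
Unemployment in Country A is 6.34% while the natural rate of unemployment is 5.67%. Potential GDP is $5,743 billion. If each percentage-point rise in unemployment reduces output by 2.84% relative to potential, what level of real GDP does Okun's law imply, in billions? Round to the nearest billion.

Unemployment gap = 6.34 - 5.67 = 0.67 points, so the output gap is -2.84 × 0.67 = -1.9028%.
Actual GDP = 5743 × (1 - 1.9028/100) = 5743 × 0.980972 ≈ 5634 billion.

$5,634 billion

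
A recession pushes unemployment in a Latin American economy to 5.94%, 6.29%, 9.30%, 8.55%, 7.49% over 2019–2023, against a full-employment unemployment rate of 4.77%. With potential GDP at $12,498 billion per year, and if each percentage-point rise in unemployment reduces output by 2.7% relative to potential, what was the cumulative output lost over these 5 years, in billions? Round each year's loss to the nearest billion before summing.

$4,631 billion

Year 2019: gap = -2.7 × (5.94 - 4.77) = -3.159%, loss ≈ 12498 × 3.159/100 ≈ 395.
Year 2020: gap = -2.7 × (6.29 - 4.77) = -4.104%, loss ≈ 12498 × 4.104/100 ≈ 513.
Year 2021: gap = -2.7 × (9.3 - 4.77) = -12.231%, loss ≈ 12498 × 12.231/100 ≈ 1529.
Year 2022: gap = -2.7 × (8.55 - 4.77) = -10.206%, loss ≈ 12498 × 10.206/100 ≈ 1276.
Year 2023: gap = -2.7 × (7.49 - 4.77) = -7.344%, loss ≈ 12498 × 7.344/100 ≈ 918.
Total lost output = 395 + 513 + 1529 + 1276 + 918 = 4631 billion.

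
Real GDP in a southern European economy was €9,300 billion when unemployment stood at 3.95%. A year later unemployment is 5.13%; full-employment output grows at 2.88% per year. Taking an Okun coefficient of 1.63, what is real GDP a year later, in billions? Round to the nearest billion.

Δu = 5.13 - 3.95 = 1.18 points.
Okun's law (growth form): g_Y = g_Y* - β × Δu = 2.88 - 1.63 × (1.18) = 2.88 - 1.9234 = 0.9566%.
Real GDP in the next year = 9300 × (1 + 0.9566/100) = 9300 × 1.009566 ≈ 9389 billion.

€9,389 billion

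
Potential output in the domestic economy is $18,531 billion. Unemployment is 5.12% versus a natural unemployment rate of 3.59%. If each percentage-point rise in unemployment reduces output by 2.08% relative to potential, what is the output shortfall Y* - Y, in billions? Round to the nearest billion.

$590 billion

Output gap = -2.08 × (5.12 - 3.59) = -2.08 × 1.53 = -3.1824%.
Actual GDP ≈ 18531 × 0.968176 ≈ 17941 billion, so the shortfall is 18531 - 17941 = 590 billion.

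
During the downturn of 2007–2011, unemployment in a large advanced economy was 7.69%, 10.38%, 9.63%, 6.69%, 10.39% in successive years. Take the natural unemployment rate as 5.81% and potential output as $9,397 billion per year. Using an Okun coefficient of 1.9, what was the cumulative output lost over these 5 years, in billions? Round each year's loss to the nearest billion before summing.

$2,809 billion

Year 2007: gap = -1.9 × (7.69 - 5.81) = -3.572%, loss ≈ 9397 × 3.572/100 ≈ 336.
Year 2008: gap = -1.9 × (10.38 - 5.81) = -8.683%, loss ≈ 9397 × 8.683/100 ≈ 816.
Year 2009: gap = -1.9 × (9.63 - 5.81) = -7.258%, loss ≈ 9397 × 7.258/100 ≈ 682.
Year 2010: gap = -1.9 × (6.69 - 5.81) = -1.672%, loss ≈ 9397 × 1.672/100 ≈ 157.
Year 2011: gap = -1.9 × (10.39 - 5.81) = -8.702%, loss ≈ 9397 × 8.702/100 ≈ 818.
Total lost output = 336 + 816 + 682 + 157 + 818 = 2809 billion.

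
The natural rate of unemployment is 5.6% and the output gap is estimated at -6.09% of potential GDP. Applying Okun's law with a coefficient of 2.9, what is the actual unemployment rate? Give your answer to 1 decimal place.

From Okun's law, u - u* = -(output gap)/β = -(-6.09)/2.9 = 2.1 points.
So u = 5.6 + 2.1 = 7.7%.

7.7%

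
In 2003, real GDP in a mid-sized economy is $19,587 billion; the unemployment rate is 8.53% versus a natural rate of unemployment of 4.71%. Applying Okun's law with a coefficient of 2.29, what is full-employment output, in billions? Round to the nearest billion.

$21,465 billion

Unemployment gap = 8.53 - 4.71 = 3.82 points, so output gap = -2.29 × 3.82 = -8.7478%.
Since Y = Y* × (1 + gap/100), Y* = 19587/0.912522 ≈ 21465 billion.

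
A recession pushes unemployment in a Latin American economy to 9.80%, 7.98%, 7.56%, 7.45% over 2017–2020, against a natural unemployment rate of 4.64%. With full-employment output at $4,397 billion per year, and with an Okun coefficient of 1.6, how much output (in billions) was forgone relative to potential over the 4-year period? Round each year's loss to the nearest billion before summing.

Year 2017: gap = -1.6 × (9.8 - 4.64) = -8.256%, loss ≈ 4397 × 8.256/100 ≈ 363.
Year 2018: gap = -1.6 × (7.98 - 4.64) = -5.344%, loss ≈ 4397 × 5.344/100 ≈ 235.
Year 2019: gap = -1.6 × (7.56 - 4.64) = -4.672%, loss ≈ 4397 × 4.672/100 ≈ 205.
Year 2020: gap = -1.6 × (7.45 - 4.64) = -4.496%, loss ≈ 4397 × 4.496/100 ≈ 198.
Total lost output = 363 + 235 + 205 + 198 = 1001 billion.

$1,001 billion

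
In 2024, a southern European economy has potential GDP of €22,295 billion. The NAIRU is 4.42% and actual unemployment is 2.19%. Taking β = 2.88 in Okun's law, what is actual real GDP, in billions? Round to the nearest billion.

€23,727 billion

Unemployment gap = 2.19 - 4.42 = -2.23 points, so the output gap is -2.88 × (-2.23) = 6.4224%.
Actual GDP = 22295 × (1 + 6.4224/100) = 22295 × 1.064224 ≈ 23727 billion.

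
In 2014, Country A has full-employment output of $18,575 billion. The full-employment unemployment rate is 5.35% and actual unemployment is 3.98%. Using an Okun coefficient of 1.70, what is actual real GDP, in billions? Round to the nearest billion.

$19,008 billion

Unemployment gap = 3.98 - 5.35 = -1.37 points, so the output gap is -1.7 × (-1.37) = 2.329%.
Actual GDP = 18575 × (1 + 2.329/100) = 18575 × 1.02329 ≈ 19008 billion.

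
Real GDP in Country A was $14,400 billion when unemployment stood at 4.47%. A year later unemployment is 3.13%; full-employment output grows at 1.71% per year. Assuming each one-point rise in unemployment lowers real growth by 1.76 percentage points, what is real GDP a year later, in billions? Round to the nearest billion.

$14,986 billion

Δu = 3.13 - 4.47 = -1.34 points.
Okun's law (growth form): g_Y = g_Y* - β × Δu = 1.71 - 1.76 × (-1.34) = 1.71 + 2.3584 = 4.0684%.
Real GDP in the next year = 14400 × (1 + 4.0684/100) = 14400 × 1.040684 ≈ 14986 billion.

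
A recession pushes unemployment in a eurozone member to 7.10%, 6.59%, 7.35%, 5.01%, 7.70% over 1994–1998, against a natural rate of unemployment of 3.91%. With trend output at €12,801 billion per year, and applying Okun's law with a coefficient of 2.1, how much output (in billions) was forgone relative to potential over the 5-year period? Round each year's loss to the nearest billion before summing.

€3,818 billion

Year 1994: gap = -2.1 × (7.1 - 3.91) = -6.699%, loss ≈ 12801 × 6.699/100 ≈ 858.
Year 1995: gap = -2.1 × (6.59 - 3.91) = -5.628%, loss ≈ 12801 × 5.628/100 ≈ 720.
Year 1996: gap = -2.1 × (7.35 - 3.91) = -7.224%, loss ≈ 12801 × 7.224/100 ≈ 925.
Year 1997: gap = -2.1 × (5.01 - 3.91) = -2.31%, loss ≈ 12801 × 2.31/100 ≈ 296.
Year 1998: gap = -2.1 × (7.7 - 3.91) = -7.959%, loss ≈ 12801 × 7.959/100 ≈ 1019.
Total lost output = 858 + 720 + 925 + 296 + 1019 = 3818 billion.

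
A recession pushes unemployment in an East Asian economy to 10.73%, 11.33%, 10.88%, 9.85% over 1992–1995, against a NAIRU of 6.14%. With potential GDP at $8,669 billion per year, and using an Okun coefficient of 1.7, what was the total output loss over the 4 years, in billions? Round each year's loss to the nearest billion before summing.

Year 1992: gap = -1.7 × (10.73 - 6.14) = -7.803%, loss ≈ 8669 × 7.803/100 ≈ 676.
Year 1993: gap = -1.7 × (11.33 - 6.14) = -8.823%, loss ≈ 8669 × 8.823/100 ≈ 765.
Year 1994: gap = -1.7 × (10.88 - 6.14) = -8.058%, loss ≈ 8669 × 8.058/100 ≈ 699.
Year 1995: gap = -1.7 × (9.85 - 6.14) = -6.307%, loss ≈ 8669 × 6.307/100 ≈ 547.
Total lost output = 676 + 765 + 699 + 547 = 2687 billion.

$2,687 billion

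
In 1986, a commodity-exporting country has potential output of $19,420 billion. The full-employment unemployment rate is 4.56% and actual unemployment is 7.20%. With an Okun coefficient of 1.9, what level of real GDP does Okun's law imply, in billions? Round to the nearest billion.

$18,446 billion

Unemployment gap = 7.2 - 4.56 = 2.64 points, so the output gap is -1.9 × 2.64 = -5.016%.
Actual GDP = 19420 × (1 - 5.016/100) = 19420 × 0.94984 ≈ 18446 billion.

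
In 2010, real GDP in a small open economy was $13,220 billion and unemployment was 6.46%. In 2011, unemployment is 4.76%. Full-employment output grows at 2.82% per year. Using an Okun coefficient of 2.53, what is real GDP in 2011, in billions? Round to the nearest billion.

Δu = 4.76 - 6.46 = -1.7 points.
Okun's law (growth form): g_Y = g_Y* - β × Δu = 2.82 - 2.53 × (-1.70) = 2.82 + 4.301 = 7.121%.
Real GDP in the next year = 13220 × (1 + 7.121/100) = 13220 × 1.07121 ≈ 14161 billion.

$14,161 billion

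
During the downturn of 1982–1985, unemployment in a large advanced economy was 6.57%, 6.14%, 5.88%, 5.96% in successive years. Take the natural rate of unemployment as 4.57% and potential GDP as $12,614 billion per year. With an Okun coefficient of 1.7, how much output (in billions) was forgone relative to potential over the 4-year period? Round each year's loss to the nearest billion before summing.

Year 1982: gap = -1.7 × (6.57 - 4.57) = -3.4%, loss ≈ 12614 × 3.4/100 ≈ 429.
Year 1983: gap = -1.7 × (6.14 - 4.57) = -2.669%, loss ≈ 12614 × 2.669/100 ≈ 337.
Year 1984: gap = -1.7 × (5.88 - 4.57) = -2.227%, loss ≈ 12614 × 2.227/100 ≈ 281.
Year 1985: gap = -1.7 × (5.96 - 4.57) = -2.363%, loss ≈ 12614 × 2.363/100 ≈ 298.
Total lost output = 429 + 337 + 281 + 298 = 1345 billion.

$1,345 billion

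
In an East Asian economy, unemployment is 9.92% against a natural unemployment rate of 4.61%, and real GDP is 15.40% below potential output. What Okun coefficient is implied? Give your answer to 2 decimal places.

β ≈ 2.90

Okun's law: output gap = -β × (u - u*).
-15.40 = -β × (9.92 - 4.61) = -β × 5.31, so β = 15.4/5.31 = 2.90.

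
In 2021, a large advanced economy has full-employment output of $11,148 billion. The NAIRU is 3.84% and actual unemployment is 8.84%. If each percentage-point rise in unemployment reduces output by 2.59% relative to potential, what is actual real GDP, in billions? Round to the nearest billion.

$9,704 billion

Unemployment gap = 8.84 - 3.84 = 5 points, so the output gap is -2.59 × 5 = -12.95%.
Actual GDP = 11148 × (1 - 12.95/100) = 11148 × 0.8705 ≈ 9704 billion.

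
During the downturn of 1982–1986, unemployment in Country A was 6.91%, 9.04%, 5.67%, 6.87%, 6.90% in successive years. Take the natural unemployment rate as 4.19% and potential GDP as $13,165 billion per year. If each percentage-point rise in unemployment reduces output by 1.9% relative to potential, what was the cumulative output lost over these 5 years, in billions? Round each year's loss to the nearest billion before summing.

Year 1982: gap = -1.9 × (6.91 - 4.19) = -5.168%, loss ≈ 13165 × 5.168/100 ≈ 680.
Year 1983: gap = -1.9 × (9.04 - 4.19) = -9.215%, loss ≈ 13165 × 9.215/100 ≈ 1213.
Year 1984: gap = -1.9 × (5.67 - 4.19) = -2.812%, loss ≈ 13165 × 2.812/100 ≈ 370.
Year 1985: gap = -1.9 × (6.87 - 4.19) = -5.092%, loss ≈ 13165 × 5.092/100 ≈ 670.
Year 1986: gap = -1.9 × (6.9 - 4.19) = -5.149%, loss ≈ 13165 × 5.149/100 ≈ 678.
Total lost output = 680 + 1213 + 370 + 670 + 678 = 3611 billion.

$3,611 billion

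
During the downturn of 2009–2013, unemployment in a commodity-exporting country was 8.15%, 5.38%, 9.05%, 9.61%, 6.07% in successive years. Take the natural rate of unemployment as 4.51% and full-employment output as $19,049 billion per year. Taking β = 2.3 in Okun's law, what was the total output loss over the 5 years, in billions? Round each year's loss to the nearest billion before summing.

$6,882 billion

Year 2009: gap = -2.3 × (8.15 - 4.51) = -8.372%, loss ≈ 19049 × 8.372/100 ≈ 1595.
Year 2010: gap = -2.3 × (5.38 - 4.51) = -2.001%, loss ≈ 19049 × 2.001/100 ≈ 381.
Year 2011: gap = -2.3 × (9.05 - 4.51) = -10.442%, loss ≈ 19049 × 10.442/100 ≈ 1989.
Year 2012: gap = -2.3 × (9.61 - 4.51) = -11.73%, loss ≈ 19049 × 11.73/100 ≈ 2234.
Year 2013: gap = -2.3 × (6.07 - 4.51) = -3.588%, loss ≈ 19049 × 3.588/100 ≈ 683.
Total lost output = 1595 + 381 + 1989 + 2234 + 683 = 6882 billion.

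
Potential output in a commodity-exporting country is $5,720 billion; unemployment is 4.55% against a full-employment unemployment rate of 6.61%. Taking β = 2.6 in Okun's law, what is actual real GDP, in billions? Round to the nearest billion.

$6,026 billion

Unemployment gap = 4.55 - 6.61 = -2.06 points, so the output gap is -2.6 × (-2.06) = 5.356%.
Actual GDP = 5720 × (1 + 5.356/100) = 5720 × 1.05356 ≈ 6026 billion.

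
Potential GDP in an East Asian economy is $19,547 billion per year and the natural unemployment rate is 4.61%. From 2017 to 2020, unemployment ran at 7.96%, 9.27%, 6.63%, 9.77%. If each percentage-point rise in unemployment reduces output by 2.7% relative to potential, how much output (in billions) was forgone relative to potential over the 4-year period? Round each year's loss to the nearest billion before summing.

$8,016 billion

Year 2017: gap = -2.7 × (7.96 - 4.61) = -9.045%, loss ≈ 19547 × 9.045/100 ≈ 1768.
Year 2018: gap = -2.7 × (9.27 - 4.61) = -12.582%, loss ≈ 19547 × 12.582/100 ≈ 2459.
Year 2019: gap = -2.7 × (6.63 - 4.61) = -5.454%, loss ≈ 19547 × 5.454/100 ≈ 1066.
Year 2020: gap = -2.7 × (9.77 - 4.61) = -13.932%, loss ≈ 19547 × 13.932/100 ≈ 2723.
Total lost output = 1768 + 2459 + 1066 + 2723 = 8016 billion.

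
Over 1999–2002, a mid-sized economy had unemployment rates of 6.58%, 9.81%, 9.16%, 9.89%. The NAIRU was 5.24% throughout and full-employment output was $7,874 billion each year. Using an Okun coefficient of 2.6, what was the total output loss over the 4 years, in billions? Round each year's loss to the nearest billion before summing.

$2,965 billion

Year 1999: gap = -2.6 × (6.58 - 5.24) = -3.484%, loss ≈ 7874 × 3.484/100 ≈ 274.
Year 2000: gap = -2.6 × (9.81 - 5.24) = -11.882%, loss ≈ 7874 × 11.882/100 ≈ 936.
Year 2001: gap = -2.6 × (9.16 - 5.24) = -10.192%, loss ≈ 7874 × 10.192/100 ≈ 803.
Year 2002: gap = -2.6 × (9.89 - 5.24) = -12.09%, loss ≈ 7874 × 12.09/100 ≈ 952.
Total lost output = 274 + 936 + 803 + 952 = 2965 billion.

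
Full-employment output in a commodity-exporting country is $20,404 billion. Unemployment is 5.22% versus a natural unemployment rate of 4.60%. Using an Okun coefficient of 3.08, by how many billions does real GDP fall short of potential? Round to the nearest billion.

Output gap = -3.08 × (5.22 - 4.6) = -3.08 × 0.62 = -1.9096%.
Actual GDP ≈ 20404 × 0.980904 ≈ 20014 billion, so the shortfall is 20404 - 20014 = 390 billion.

$390 billion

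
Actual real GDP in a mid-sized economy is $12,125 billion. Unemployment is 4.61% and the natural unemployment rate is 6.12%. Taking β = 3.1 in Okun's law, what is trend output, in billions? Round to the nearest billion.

$11,583 billion

Unemployment gap = 4.61 - 6.12 = -1.51 points, so output gap = -3.1 × (-1.51) = 4.681%.
Since Y = Y* × (1 + gap/100), Y* = 12125/1.04681 ≈ 11583 billion.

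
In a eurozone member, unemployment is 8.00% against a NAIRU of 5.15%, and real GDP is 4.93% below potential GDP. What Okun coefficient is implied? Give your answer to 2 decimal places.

Okun's law: output gap = -β × (u - u*).
-4.93 = -β × (8 - 5.15) = -β × 2.85, so β = 4.93/2.85 = 1.73.

β ≈ 1.73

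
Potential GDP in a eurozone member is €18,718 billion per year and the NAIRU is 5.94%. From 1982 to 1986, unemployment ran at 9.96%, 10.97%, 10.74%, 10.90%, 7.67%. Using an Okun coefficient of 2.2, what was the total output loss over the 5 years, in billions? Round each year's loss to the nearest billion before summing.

Year 1982: gap = -2.2 × (9.96 - 5.94) = -8.844%, loss ≈ 18718 × 8.844/100 ≈ 1655.
Year 1983: gap = -2.2 × (10.97 - 5.94) = -11.066%, loss ≈ 18718 × 11.066/100 ≈ 2071.
Year 1984: gap = -2.2 × (10.74 - 5.94) = -10.56%, loss ≈ 18718 × 10.56/100 ≈ 1977.
Year 1985: gap = -2.2 × (10.9 - 5.94) = -10.912%, loss ≈ 18718 × 10.912/100 ≈ 2043.
Year 1986: gap = -2.2 × (7.67 - 5.94) = -3.806%, loss ≈ 18718 × 3.806/100 ≈ 712.
Total lost output = 1655 + 2071 + 1977 + 2043 + 712 = 8458 billion.

€8,458 billion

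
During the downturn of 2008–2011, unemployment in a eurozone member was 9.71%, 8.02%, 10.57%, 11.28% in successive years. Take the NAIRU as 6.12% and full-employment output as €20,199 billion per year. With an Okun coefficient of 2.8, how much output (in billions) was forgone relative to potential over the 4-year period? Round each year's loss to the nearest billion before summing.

€8,540 billion

Year 2008: gap = -2.8 × (9.71 - 6.12) = -10.052%, loss ≈ 20199 × 10.052/100 ≈ 2030.
Year 2009: gap = -2.8 × (8.02 - 6.12) = -5.32%, loss ≈ 20199 × 5.32/100 ≈ 1075.
Year 2010: gap = -2.8 × (10.57 - 6.12) = -12.46%, loss ≈ 20199 × 12.46/100 ≈ 2517.
Year 2011: gap = -2.8 × (11.28 - 6.12) = -14.448%, loss ≈ 20199 × 14.448/100 ≈ 2918.
Total lost output = 2030 + 1075 + 2517 + 2918 = 8540 billion.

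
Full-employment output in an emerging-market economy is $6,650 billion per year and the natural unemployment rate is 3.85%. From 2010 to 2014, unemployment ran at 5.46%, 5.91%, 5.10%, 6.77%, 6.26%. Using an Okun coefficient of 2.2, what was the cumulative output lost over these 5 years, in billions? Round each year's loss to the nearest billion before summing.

$1,500 billion

Year 2010: gap = -2.2 × (5.46 - 3.85) = -3.542%, loss ≈ 6650 × 3.542/100 ≈ 236.
Year 2011: gap = -2.2 × (5.91 - 3.85) = -4.532%, loss ≈ 6650 × 4.532/100 ≈ 301.
Year 2012: gap = -2.2 × (5.1 - 3.85) = -2.75%, loss ≈ 6650 × 2.75/100 ≈ 183.
Year 2013: gap = -2.2 × (6.77 - 3.85) = -6.424%, loss ≈ 6650 × 6.424/100 ≈ 427.
Year 2014: gap = -2.2 × (6.26 - 3.85) = -5.302%, loss ≈ 6650 × 5.302/100 ≈ 353.
Total lost output = 236 + 301 + 183 + 427 + 353 = 1500 billion.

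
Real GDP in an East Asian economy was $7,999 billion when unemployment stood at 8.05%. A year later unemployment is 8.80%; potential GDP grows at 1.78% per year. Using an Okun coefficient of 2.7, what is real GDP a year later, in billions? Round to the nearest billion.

Δu = 8.8 - 8.05 = 0.75 points.
Okun's law (growth form): g_Y = g_Y* - β × Δu = 1.78 - 2.7 × (0.75) = 1.78 - 2.025 = -0.245%.
Real GDP in the next year = 7999 × (1 - 0.245/100) = 7999 × 0.99755 ≈ 7979 billion.

$7,979 billion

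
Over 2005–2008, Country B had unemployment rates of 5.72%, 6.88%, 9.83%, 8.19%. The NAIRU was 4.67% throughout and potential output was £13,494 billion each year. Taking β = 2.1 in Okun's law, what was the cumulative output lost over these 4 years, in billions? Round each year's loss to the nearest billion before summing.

£3,383 billion

Year 2005: gap = -2.1 × (5.72 - 4.67) = -2.205%, loss ≈ 13494 × 2.205/100 ≈ 298.
Year 2006: gap = -2.1 × (6.88 - 4.67) = -4.641%, loss ≈ 13494 × 4.641/100 ≈ 626.
Year 2007: gap = -2.1 × (9.83 - 4.67) = -10.836%, loss ≈ 13494 × 10.836/100 ≈ 1462.
Year 2008: gap = -2.1 × (8.19 - 4.67) = -7.392%, loss ≈ 13494 × 7.392/100 ≈ 997.
Total lost output = 298 + 626 + 1462 + 997 = 3383 billion.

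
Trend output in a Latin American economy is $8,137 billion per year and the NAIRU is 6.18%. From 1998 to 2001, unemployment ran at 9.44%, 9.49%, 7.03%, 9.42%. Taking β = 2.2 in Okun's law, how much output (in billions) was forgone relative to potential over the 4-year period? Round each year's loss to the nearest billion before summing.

Year 1998: gap = -2.2 × (9.44 - 6.18) = -7.172%, loss ≈ 8137 × 7.172/100 ≈ 584.
Year 1999: gap = -2.2 × (9.49 - 6.18) = -7.282%, loss ≈ 8137 × 7.282/100 ≈ 593.
Year 2000: gap = -2.2 × (7.03 - 6.18) = -1.87%, loss ≈ 8137 × 1.87/100 ≈ 152.
Year 2001: gap = -2.2 × (9.42 - 6.18) = -7.128%, loss ≈ 8137 × 7.128/100 ≈ 580.
Total lost output = 584 + 593 + 152 + 580 = 1909 billion.

$1,909 billion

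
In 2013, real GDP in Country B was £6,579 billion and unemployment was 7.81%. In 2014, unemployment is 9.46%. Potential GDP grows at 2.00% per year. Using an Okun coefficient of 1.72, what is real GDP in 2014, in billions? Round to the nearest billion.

£6,524 billion

Δu = 9.46 - 7.81 = 1.65 points.
Okun's law (growth form): g_Y = g_Y* - β × Δu = 2.00 - 1.72 × (1.65) = 2 - 2.838 = -0.838%.
Real GDP in the next year = 6579 × (1 - 0.838/100) = 6579 × 0.99162 ≈ 6524 billion.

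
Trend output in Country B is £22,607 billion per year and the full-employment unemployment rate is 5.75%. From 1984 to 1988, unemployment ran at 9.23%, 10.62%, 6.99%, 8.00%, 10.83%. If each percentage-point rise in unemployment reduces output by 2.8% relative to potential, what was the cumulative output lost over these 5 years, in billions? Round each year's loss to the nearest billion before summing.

£10,711 billion

Year 1984: gap = -2.8 × (9.23 - 5.75) = -9.744%, loss ≈ 22607 × 9.744/100 ≈ 2203.
Year 1985: gap = -2.8 × (10.62 - 5.75) = -13.636%, loss ≈ 22607 × 13.636/100 ≈ 3083.
Year 1986: gap = -2.8 × (6.99 - 5.75) = -3.472%, loss ≈ 22607 × 3.472/100 ≈ 785.
Year 1987: gap = -2.8 × (8 - 5.75) = -6.3%, loss ≈ 22607 × 6.3/100 ≈ 1424.
Year 1988: gap = -2.8 × (10.83 - 5.75) = -14.224%, loss ≈ 22607 × 14.224/100 ≈ 3216.
Total lost output = 2203 + 3083 + 785 + 1424 + 3216 = 10711 billion.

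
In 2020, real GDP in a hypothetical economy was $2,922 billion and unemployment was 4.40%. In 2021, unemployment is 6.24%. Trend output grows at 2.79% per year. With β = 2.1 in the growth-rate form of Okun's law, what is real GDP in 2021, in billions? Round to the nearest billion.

Δu = 6.24 - 4.4 = 1.84 points.
Okun's law (growth form): g_Y = g_Y* - β × Δu = 2.79 - 2.1 × (1.84) = 2.79 - 3.864 = -1.074%.
Real GDP in the next year = 2922 × (1 - 1.074/100) = 2922 × 0.98926 ≈ 2891 billion.

$2,891 billion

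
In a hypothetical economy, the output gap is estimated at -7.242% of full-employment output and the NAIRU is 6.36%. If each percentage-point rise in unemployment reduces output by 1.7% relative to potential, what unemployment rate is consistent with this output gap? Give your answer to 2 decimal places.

From Okun's law, u - u* = -(output gap)/β = -(-7.242)/1.7 = 4.26 points.
So u = 6.36 + 4.26 = 10.62%.

10.62%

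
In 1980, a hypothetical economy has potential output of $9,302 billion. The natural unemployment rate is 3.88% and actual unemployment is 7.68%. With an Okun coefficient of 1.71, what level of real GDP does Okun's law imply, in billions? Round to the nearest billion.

Unemployment gap = 7.68 - 3.88 = 3.8 points, so the output gap is -1.71 × 3.8 = -6.498%.
Actual GDP = 9302 × (1 - 6.498/100) = 9302 × 0.93502 ≈ 8698 billion.

$8,698 billion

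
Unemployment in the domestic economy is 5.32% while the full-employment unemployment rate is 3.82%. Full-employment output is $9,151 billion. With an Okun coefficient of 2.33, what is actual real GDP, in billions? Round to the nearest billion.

$8,831 billion

Unemployment gap = 5.32 - 3.82 = 1.5 points, so the output gap is -2.33 × 1.5 = -3.495%.
Actual GDP = 9151 × (1 - 3.495/100) = 9151 × 0.96505 ≈ 8831 billion.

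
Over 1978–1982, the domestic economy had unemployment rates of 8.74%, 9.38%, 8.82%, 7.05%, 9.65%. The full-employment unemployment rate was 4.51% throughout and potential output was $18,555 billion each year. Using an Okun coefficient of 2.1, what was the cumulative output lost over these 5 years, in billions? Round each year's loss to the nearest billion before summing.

$8,218 billion

Year 1978: gap = -2.1 × (8.74 - 4.51) = -8.883%, loss ≈ 18555 × 8.883/100 ≈ 1648.
Year 1979: gap = -2.1 × (9.38 - 4.51) = -10.227%, loss ≈ 18555 × 10.227/100 ≈ 1898.
Year 1980: gap = -2.1 × (8.82 - 4.51) = -9.051%, loss ≈ 18555 × 9.051/100 ≈ 1679.
Year 1981: gap = -2.1 × (7.05 - 4.51) = -5.334%, loss ≈ 18555 × 5.334/100 ≈ 990.
Year 1982: gap = -2.1 × (9.65 - 4.51) = -10.794%, loss ≈ 18555 × 10.794/100 ≈ 2003.
Total lost output = 1648 + 1898 + 1679 + 990 + 2003 = 8218 billion.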